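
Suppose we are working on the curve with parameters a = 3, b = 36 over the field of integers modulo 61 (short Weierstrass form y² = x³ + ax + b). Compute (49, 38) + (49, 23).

The two points share x = 49 and their y-coordinates satisfy 38 + 23 ≡ 0 (mod 61), so they are inverses. Their sum is the point at infinity.

O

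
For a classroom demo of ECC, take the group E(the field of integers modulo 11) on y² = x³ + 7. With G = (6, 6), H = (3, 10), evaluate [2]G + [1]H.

(3, 1)

First 2G:
Repeated addition: build up to 2G.
2G: tangent at (6, 6): λ = (3·6² + 0)/(2·6) ≡ 9/1. 1⁻¹ ≡ 1 (mod 11) since 1·1 = 1 ≡ 1, so λ ≡ 9·1 ≡ 9.
  x = λ² - 6 - 6 = 81 - 12 ≡ 3; y = λ·(6 - 3) - 6 ≡ 10. → (3, 10)
2G = (3, 10).
Finally 2G + H:
tangent at (3, 10): λ = (3·3² + 0)/(2·10) ≡ 5/9. 9⁻¹ ≡ 5 (mod 11) since 9·5 = 45 ≡ 1, so λ ≡ 5·5 ≡ 3.
  x = λ² - 3 - 3 = 9 - 6 ≡ 3; y = λ·(3 - 3) - 10 ≡ 1. → (3, 1)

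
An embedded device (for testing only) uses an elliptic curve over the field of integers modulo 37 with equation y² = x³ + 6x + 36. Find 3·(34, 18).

(19, 4)

Write P = (34, 18).
Repeated addition: build up to 3P.
2P: tangent at (34, 18): λ = (3·34² + 6)/(2·18) ≡ 33/36. 36⁻¹ ≡ 36 (mod 37) since 36·36 = 1296 ≡ 1, so λ ≡ 33·36 ≡ 4.
  x = λ² - 34 - 34 = 16 - 68 ≡ 22; y = λ·(34 - 22) - 18 ≡ 30. → (22, 30)
3P: (22, 30) + (34, 18). λ = (18 - 30)/(34 - 22) ≡ 25/12 mod 37. 12⁻¹ ≡ 34 (mod 37), so λ ≡ 36.
  x = λ² - 22 - 34 = 1296 - 56 ≡ 19; y = λ·(22 - 19) - 30 ≡ 4. → (19, 4)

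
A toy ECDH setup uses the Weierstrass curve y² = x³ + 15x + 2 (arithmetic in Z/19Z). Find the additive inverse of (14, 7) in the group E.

(14, 12)

-(14, 7) = (14, -7 mod 19) = (14, 12).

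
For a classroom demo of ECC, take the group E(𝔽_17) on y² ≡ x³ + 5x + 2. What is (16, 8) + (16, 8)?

(15, 1)

tangent at (16, 8): λ = (3·16² + 5)/(2·8) ≡ 8/16. 16⁻¹ ≡ 16 (mod 17) since 16·16 = 256 ≡ 1, so λ ≡ 8·16 ≡ 9.
  x = λ² - 16 - 16 = 81 - 32 ≡ 15; y = λ·(16 - 15) - 8 ≡ 1. → (15, 1)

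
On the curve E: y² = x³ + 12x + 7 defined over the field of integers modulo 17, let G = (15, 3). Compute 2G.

tangent at (15, 3): λ = (3·15² + 12)/(2·3) ≡ 7/6. 6⁻¹ ≡ 3 (mod 17), so λ ≡ 7·3 ≡ 4.
  x = λ² - 15 - 15 = 16 - 30 ≡ 3; y = λ·(15 - 3) - 3 ≡ 11. → (3, 11)

(3, 11)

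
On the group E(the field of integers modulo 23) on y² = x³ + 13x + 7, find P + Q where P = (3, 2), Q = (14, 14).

(7, 2)

(3, 2) + (14, 14). λ = (14 - 2)/(14 - 3) ≡ 12/11 mod 23. 11⁻¹ ≡ 21 (mod 23), so λ ≡ 22.
  x = λ² - 3 - 14 = 484 - 17 ≡ 7; y = λ·(3 - 7) - 2 ≡ 2. → (7, 2)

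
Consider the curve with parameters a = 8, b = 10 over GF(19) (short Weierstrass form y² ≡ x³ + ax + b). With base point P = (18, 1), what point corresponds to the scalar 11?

Repeated addition: build up to 11P.
2P: tangent at (18, 1): λ = (3·18² + 8)/(2·1) ≡ 11/2. 2⁻¹ ≡ 10 (mod 19) since 2·10 = 20 ≡ 1, so λ ≡ 11·10 ≡ 15.
  x = λ² - 18 - 18 = 225 - 36 ≡ 18; y = λ·(18 - 18) - 1 ≡ 18. → (18, 18)
3P: (18, 18) + (18, 1): same x and y₁ ≡ -y₂, so the sum is O.
4P: O + (18, 1) = (18, 1) (identity).
5P: tangent at (18, 1): λ = (3·18² + 8)/(2·1) ≡ 11/2. 2⁻¹ ≡ 10 (mod 19), so λ ≡ 11·10 ≡ 15.
  x = λ² - 18 - 18 = 225 - 36 ≡ 18; y = λ·(18 - 18) - 1 ≡ 18. → (18, 18)
6P: (18, 18) + (18, 1): same x and y₁ ≡ -y₂, so the sum is O.
7P: O + (18, 1) = (18, 1) (identity).
8P: tangent at (18, 1): λ = (3·18² + 8)/(2·1) ≡ 11/2. 2⁻¹ ≡ 10 (mod 19), so λ ≡ 11·10 ≡ 15.
  x = λ² - 18 - 18 = 225 - 36 ≡ 18; y = λ·(18 - 18) - 1 ≡ 18. → (18, 18)
9P: (18, 18) + (18, 1): same x and y₁ ≡ -y₂, so the sum is O.
10P: O + (18, 1) = (18, 1) (identity).
11P: tangent at (18, 1): λ = (3·18² + 8)/(2·1) ≡ 11/2. 2⁻¹ ≡ 10 (mod 19), so λ ≡ 11·10 ≡ 15.
  x = λ² - 18 - 18 = 225 - 36 ≡ 18; y = λ·(18 - 18) - 1 ≡ 18. → (18, 18)

(18, 18)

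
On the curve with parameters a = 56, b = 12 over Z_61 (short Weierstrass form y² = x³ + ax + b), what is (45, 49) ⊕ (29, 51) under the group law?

(28, 48)

(45, 49) + (29, 51). λ = (51 - 49)/(29 - 45) ≡ 2/45 mod 61. 45⁻¹ ≡ 19 (mod 61), so λ ≡ 38.
  x = λ² - 45 - 29 = 1444 - 74 ≡ 28; y = λ·(45 - 28) - 49 ≡ 48. → (28, 48)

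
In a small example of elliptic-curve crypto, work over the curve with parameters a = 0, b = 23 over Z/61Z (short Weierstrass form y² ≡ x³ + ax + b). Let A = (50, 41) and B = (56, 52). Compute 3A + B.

First 3A:
Repeated addition: build up to 3A.
2A: tangent at (50, 41): λ = (3·50² + 0)/(2·41) ≡ 58/21. 21⁻¹ ≡ 32 (mod 61), so λ ≡ 58·32 ≡ 26.
  x = λ² - 50 - 50 = 676 - 100 ≡ 27; y = λ·(50 - 27) - 41 ≡ 8. → (27, 8)
3A: (27, 8) + (50, 41). λ = (41 - 8)/(50 - 27) ≡ 33/23 mod 61. 23⁻¹ ≡ 8 (mod 61), so λ ≡ 20.
  x = λ² - 27 - 50 = 400 - 77 ≡ 18; y = λ·(27 - 18) - 8 ≡ 50. → (18, 50)
3A = (18, 50).
Finally 3A + B:
(18, 50) + (56, 52). λ = (52 - 50)/(56 - 18) ≡ 2/38 mod 61. 38⁻¹ ≡ 53 (mod 61), so λ ≡ 45.
  x = λ² - 18 - 56 = 2025 - 74 ≡ 60; y = λ·(18 - 60) - 50 ≡ 12. → (60, 12)

(60, 12)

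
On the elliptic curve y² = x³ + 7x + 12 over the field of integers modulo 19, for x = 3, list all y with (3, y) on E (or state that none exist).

none

x³ + 7x + 12 = 60 ≡ 3 (mod 19).
3 is a non-residue mod 19; no y exists.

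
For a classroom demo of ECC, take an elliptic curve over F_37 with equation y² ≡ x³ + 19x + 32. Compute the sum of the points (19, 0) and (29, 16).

(33, 22)

(19, 0) + (29, 16). λ = (16 - 0)/(29 - 19) ≡ 16/10 mod 37. 10⁻¹ ≡ 26 (mod 37), so λ ≡ 9.
  x = λ² - 19 - 29 = 81 - 48 ≡ 33; y = λ·(19 - 33) - 0 ≡ 22. → (33, 22)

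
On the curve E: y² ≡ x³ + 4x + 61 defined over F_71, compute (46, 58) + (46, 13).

O

The two points share x = 46 and their y-coordinates satisfy 58 + 13 ≡ 0 (mod 71), so they are inverses. Their sum is 𝒪.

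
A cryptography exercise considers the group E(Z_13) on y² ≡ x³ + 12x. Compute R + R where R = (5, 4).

(0, 0)

tangent at (5, 4): λ = (3·5² + 12)/(2·4) ≡ 9/8. 8⁻¹ ≡ 5 (mod 13), so λ ≡ 9·5 ≡ 6.
  x = λ² - 5 - 5 = 36 - 10 ≡ 0; y = λ·(5 - 0) - 4 ≡ 0. → (0, 0)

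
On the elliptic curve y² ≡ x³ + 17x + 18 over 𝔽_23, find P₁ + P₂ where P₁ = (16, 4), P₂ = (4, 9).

(11, 15)

(16, 4) + (4, 9). λ = (9 - 4)/(4 - 16) ≡ 5/11 mod 23. 11⁻¹ ≡ 21 (mod 23), so λ ≡ 13.
  x = λ² - 16 - 4 = 169 - 20 ≡ 11; y = λ·(16 - 11) - 4 ≡ 15. → (11, 15)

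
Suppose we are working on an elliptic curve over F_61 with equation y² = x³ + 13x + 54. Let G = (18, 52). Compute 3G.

(17, 53)

Repeated addition: build up to 3G.
2G: tangent at (18, 52): λ = (3·18² + 13)/(2·52) ≡ 9/43. 43⁻¹ ≡ 44 (mod 61) since 43·44 = 1892 ≡ 1, so λ ≡ 9·44 ≡ 30.
  x = λ² - 18 - 18 = 900 - 36 ≡ 10; y = λ·(18 - 10) - 52 ≡ 5. → (10, 5)
3G: (10, 5) + (18, 52). λ = (52 - 5)/(18 - 10) ≡ 47/8 mod 61. 8⁻¹ ≡ 23 (mod 61), so λ ≡ 44.
  x = λ² - 10 - 18 = 1936 - 28 ≡ 17; y = λ·(10 - 17) - 5 ≡ 53. → (17, 53)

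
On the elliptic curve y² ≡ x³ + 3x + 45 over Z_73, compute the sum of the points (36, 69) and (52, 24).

(20, 32)

(36, 69) + (52, 24). λ = (24 - 69)/(52 - 36) ≡ 28/16 mod 73. 16⁻¹ ≡ 32 (mod 73) since 16·32 = 512 ≡ 1, so λ ≡ 20.
  x = λ² - 36 - 52 = 400 - 88 ≡ 20; y = λ·(36 - 20) - 69 ≡ 32. → (20, 32)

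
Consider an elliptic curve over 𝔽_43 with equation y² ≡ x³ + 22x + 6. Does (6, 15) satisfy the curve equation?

yes

y² = 15² ≡ 10; x³ + 22x + 6 = 354 ≡ 10 (mod 43). 10 = 10.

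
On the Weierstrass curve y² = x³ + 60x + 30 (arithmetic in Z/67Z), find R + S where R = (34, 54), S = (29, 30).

(34, 54) + (29, 30). λ = (30 - 54)/(29 - 34) ≡ 43/62 mod 67. 62⁻¹ ≡ 40 (mod 67), so λ ≡ 45.
  x = λ² - 34 - 29 = 2025 - 63 ≡ 19; y = λ·(34 - 19) - 54 ≡ 18. → (19, 18)

(19, 18)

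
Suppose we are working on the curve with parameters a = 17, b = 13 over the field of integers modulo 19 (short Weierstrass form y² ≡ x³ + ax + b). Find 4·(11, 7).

Write G = (11, 7).
Double-and-add on 4 = (100)₂. Start with G = (11, 7) for the leading 1-bit.
double: tangent at (11, 7): λ = (3·11² + 17)/(2·7) ≡ 0/14. 14⁻¹ ≡ 15 (mod 19), so λ ≡ 0·15 ≡ 0.
  x = λ² - 11 - 11 = 0 - 22 ≡ 16; y = λ·(11 - 16) - 7 ≡ 12. → (16, 12)
double: tangent at (16, 12): λ = (3·16² + 17)/(2·12) ≡ 6/5. 5⁻¹ ≡ 4 (mod 19) since 5·4 = 20 ≡ 1, so λ ≡ 6·4 ≡ 5.
  x = λ² - 16 - 16 = 25 - 32 ≡ 12; y = λ·(16 - 12) - 12 ≡ 8. → (12, 8)

(12, 8)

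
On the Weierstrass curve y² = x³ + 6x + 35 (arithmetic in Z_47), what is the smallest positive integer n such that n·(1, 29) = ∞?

2P: tangent at (1, 29): λ = (3·1² + 6)/(2·29) ≡ 9/11. 11⁻¹ ≡ 30 (mod 47), so λ ≡ 9·30 ≡ 35.
  x = λ² - 1 - 1 = 1225 - 2 ≡ 1; y = λ·(1 - 1) - 29 ≡ 18. → (1, 18)
3P: (1, 18) + (1, 29): same x and y₁ ≡ -y₂, so the sum is ∞.
3P = ∞, so the order is 3.

3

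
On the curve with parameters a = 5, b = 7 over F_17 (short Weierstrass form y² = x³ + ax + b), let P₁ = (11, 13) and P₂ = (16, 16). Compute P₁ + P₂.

(11, 13) + (16, 16). λ = (16 - 13)/(16 - 11) ≡ 3/5 mod 17. 5⁻¹ ≡ 7 (mod 17), so λ ≡ 4.
  x = λ² - 11 - 16 = 16 - 27 ≡ 6; y = λ·(11 - 6) - 13 ≡ 7. → (6, 7)

(6, 7)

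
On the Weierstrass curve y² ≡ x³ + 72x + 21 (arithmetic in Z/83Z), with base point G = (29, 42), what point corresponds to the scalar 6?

Double-and-add on 6 = (110)₂. Start with G = (29, 42) for the leading 1-bit.
double: tangent at (29, 42): λ = (3·29² + 72)/(2·42) ≡ 22/1. 1⁻¹ ≡ 1 (mod 83), so λ ≡ 22·1 ≡ 22.
  x = λ² - 29 - 29 = 484 - 58 ≡ 11; y = λ·(29 - 11) - 42 ≡ 22. → (11, 22)
add G: (11, 22) + (29, 42). λ = (42 - 22)/(29 - 11) ≡ 20/18 mod 83. 18⁻¹ ≡ 60 (mod 83) since 18·60 = 1080 ≡ 1, so λ ≡ 38.
  x = λ² - 11 - 29 = 1444 - 40 ≡ 76; y = λ·(11 - 76) - 22 ≡ 81. → (76, 81)
double: tangent at (76, 81): λ = (3·76² + 72)/(2·81) ≡ 53/79. 79⁻¹ ≡ 62 (mod 83), so λ ≡ 53·62 ≡ 49.
  x = λ² - 76 - 76 = 2401 - 152 ≡ 8; y = λ·(76 - 8) - 81 ≡ 14. → (8, 14)

(8, 14)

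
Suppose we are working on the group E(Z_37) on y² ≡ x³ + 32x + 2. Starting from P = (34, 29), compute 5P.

Double-and-add on 5 = (101)₂. Start with P = (34, 29) for the leading 1-bit.
double: tangent at (34, 29): λ = (3·34² + 32)/(2·29) ≡ 22/21. 21⁻¹ ≡ 30 (mod 37), so λ ≡ 22·30 ≡ 31.
  x = λ² - 34 - 34 = 961 - 68 ≡ 5; y = λ·(34 - 5) - 29 ≡ 19. → (5, 19)
double: tangent at (5, 19): λ = (3·5² + 32)/(2·19) ≡ 33/1. 1⁻¹ ≡ 1 (mod 37), so λ ≡ 33·1 ≡ 33.
  x = λ² - 5 - 5 = 1089 - 10 ≡ 6; y = λ·(5 - 6) - 19 ≡ 22. → (6, 22)
add P: (6, 22) + (34, 29). λ = (29 - 22)/(34 - 6) ≡ 7/28 mod 37. 28⁻¹ ≡ 4 (mod 37) since 28·4 = 112 ≡ 1, so λ ≡ 28.
  x = λ² - 6 - 34 = 784 - 40 ≡ 4; y = λ·(6 - 4) - 22 ≡ 34. → (4, 34)

(4, 34)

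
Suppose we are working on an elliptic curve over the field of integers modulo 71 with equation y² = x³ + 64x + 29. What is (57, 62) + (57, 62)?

(34, 20)

tangent at (57, 62): λ = (3·57² + 64)/(2·62) ≡ 13/53. 53⁻¹ ≡ 67 (mod 71), so λ ≡ 13·67 ≡ 19.
  x = λ² - 57 - 57 = 361 - 114 ≡ 34; y = λ·(57 - 34) - 62 ≡ 20. → (34, 20)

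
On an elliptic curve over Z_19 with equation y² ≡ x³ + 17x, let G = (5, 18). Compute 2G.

tangent at (5, 18): λ = (3·5² + 17)/(2·18) ≡ 16/17. 17⁻¹ ≡ 9 (mod 19), so λ ≡ 16·9 ≡ 11.
  x = λ² - 5 - 5 = 121 - 10 ≡ 16; y = λ·(5 - 16) - 18 ≡ 13. → (16, 13)

(16, 13)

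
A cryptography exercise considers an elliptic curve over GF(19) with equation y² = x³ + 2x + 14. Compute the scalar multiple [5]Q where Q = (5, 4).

Repeated addition: build up to 5Q.
2Q: tangent at (5, 4): λ = (3·5² + 2)/(2·4) ≡ 1/8. 8⁻¹ ≡ 12 (mod 19), so λ ≡ 1·12 ≡ 12.
  x = λ² - 5 - 5 = 144 - 10 ≡ 1; y = λ·(5 - 1) - 4 ≡ 6. → (1, 6)
3Q: (1, 6) + (5, 4). λ = (4 - 6)/(5 - 1) ≡ 17/4 mod 19. 4⁻¹ ≡ 5 (mod 19), so λ ≡ 9.
  x = λ² - 1 - 5 = 81 - 6 ≡ 18; y = λ·(1 - 18) - 6 ≡ 12. → (18, 12)
4Q: (18, 12) + (5, 4). λ = (4 - 12)/(5 - 18) ≡ 11/6 mod 19. 6⁻¹ ≡ 16 (mod 19), so λ ≡ 5.
  x = λ² - 18 - 5 = 25 - 23 ≡ 2; y = λ·(18 - 2) - 12 ≡ 11. → (2, 11)
5Q: (2, 11) + (5, 4). λ = (4 - 11)/(5 - 2) ≡ 12/3 mod 19. 3⁻¹ ≡ 13 (mod 19) since 3·13 = 39 ≡ 1, so λ ≡ 4.
  x = λ² - 2 - 5 = 16 - 7 ≡ 9; y = λ·(2 - 9) - 11 ≡ 18. → (9, 18)

(9, 18)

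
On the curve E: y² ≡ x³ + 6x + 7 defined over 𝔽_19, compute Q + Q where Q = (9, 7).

tangent at (9, 7): λ = (3·9² + 6)/(2·7) ≡ 2/14. 14⁻¹ ≡ 15 (mod 19) since 14·15 = 210 ≡ 1, so λ ≡ 2·15 ≡ 11.
  x = λ² - 9 - 9 = 121 - 18 ≡ 8; y = λ·(9 - 8) - 7 ≡ 4. → (8, 4)

(8, 4)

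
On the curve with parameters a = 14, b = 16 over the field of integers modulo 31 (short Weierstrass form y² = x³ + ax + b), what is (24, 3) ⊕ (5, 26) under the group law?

(24, 3) + (5, 26). λ = (26 - 3)/(5 - 24) ≡ 23/12 mod 31. 12⁻¹ ≡ 13 (mod 31), so λ ≡ 20.
  x = λ² - 24 - 5 = 400 - 29 ≡ 30; y = λ·(24 - 30) - 3 ≡ 1. → (30, 1)

(30, 1)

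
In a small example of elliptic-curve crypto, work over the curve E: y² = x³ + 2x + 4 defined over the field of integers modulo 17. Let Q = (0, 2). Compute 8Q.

O

Double-and-add on 8 = (1000)₂. Start with Q = (0, 2) for the leading 1-bit.
double: tangent at (0, 2): λ = (3·0² + 2)/(2·2) ≡ 2/4. 4⁻¹ ≡ 13 (mod 17), so λ ≡ 2·13 ≡ 9.
  x = λ² - 0 - 0 = 81 - 0 ≡ 13; y = λ·(0 - 13) - 2 ≡ 0. → (13, 0)
double: (13, 0) + (13, 0): same x and y₁ ≡ -y₂, so the sum is 𝒪.
double: 𝒪 + 𝒪 = 𝒪 (identity).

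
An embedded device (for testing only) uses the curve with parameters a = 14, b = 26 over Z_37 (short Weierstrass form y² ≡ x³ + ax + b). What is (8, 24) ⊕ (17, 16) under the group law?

(0, 10)

(8, 24) + (17, 16). λ = (16 - 24)/(17 - 8) ≡ 29/9 mod 37. 9⁻¹ ≡ 33 (mod 37), so λ ≡ 32.
  x = λ² - 8 - 17 = 1024 - 25 ≡ 0; y = λ·(8 - 0) - 24 ≡ 10. → (0, 10)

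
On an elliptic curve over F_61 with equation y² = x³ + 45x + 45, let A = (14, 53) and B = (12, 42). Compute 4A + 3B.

First 4A:
Repeated addition: build up to 4A.
2A: tangent at (14, 53): λ = (3·14² + 45)/(2·53) ≡ 23/45. 45⁻¹ ≡ 19 (mod 61), so λ ≡ 23·19 ≡ 10.
  x = λ² - 14 - 14 = 100 - 28 ≡ 11; y = λ·(14 - 11) - 53 ≡ 38. → (11, 38)
3A: (11, 38) + (14, 53). λ = (53 - 38)/(14 - 11) ≡ 15/3 mod 61. 3⁻¹ ≡ 41 (mod 61) since 3·41 = 123 ≡ 1, so λ ≡ 5.
  x = λ² - 11 - 14 = 25 - 25 ≡ 0; y = λ·(11 - 0) - 38 ≡ 17. → (0, 17)
4A: (0, 17) + (14, 53). λ = (53 - 17)/(14 - 0) ≡ 36/14 mod 61. 14⁻¹ ≡ 48 (mod 61) since 14·48 = 672 ≡ 1, so λ ≡ 20.
  x = λ² - 0 - 14 = 400 - 14 ≡ 20; y = λ·(0 - 20) - 17 ≡ 10. → (20, 10)
4A = (20, 10).
Next 3B:
Repeated addition: build up to 3B.
2B: tangent at (12, 42): λ = (3·12² + 45)/(2·42) ≡ 50/23. 23⁻¹ ≡ 8 (mod 61), so λ ≡ 50·8 ≡ 34.
  x = λ² - 12 - 12 = 1156 - 24 ≡ 34; y = λ·(12 - 34) - 42 ≡ 3. → (34, 3)
3B: (34, 3) + (12, 42). λ = (42 - 3)/(12 - 34) ≡ 39/39 mod 61. 39⁻¹ ≡ 36 (mod 61), so λ ≡ 1.
  x = λ² - 34 - 12 = 1 - 46 ≡ 16; y = λ·(34 - 16) - 3 ≡ 15. → (16, 15)
3B = (16, 15).
Finally 4A + 3B:
(20, 10) + (16, 15). λ = (15 - 10)/(16 - 20) ≡ 5/57 mod 61. 57⁻¹ ≡ 15 (mod 61), so λ ≡ 14.
  x = λ² - 20 - 16 = 196 - 36 ≡ 38; y = λ·(20 - 38) - 10 ≡ 43. → (38, 43)

(38, 43)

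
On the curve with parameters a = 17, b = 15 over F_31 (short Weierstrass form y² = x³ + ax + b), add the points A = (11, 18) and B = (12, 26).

(11, 18) + (12, 26). λ = (26 - 18)/(12 - 11) ≡ 8/1 mod 31. 1⁻¹ ≡ 1 (mod 31), so λ ≡ 8.
  x = λ² - 11 - 12 = 64 - 23 ≡ 10; y = λ·(11 - 10) - 18 ≡ 21. → (10, 21)

(10, 21)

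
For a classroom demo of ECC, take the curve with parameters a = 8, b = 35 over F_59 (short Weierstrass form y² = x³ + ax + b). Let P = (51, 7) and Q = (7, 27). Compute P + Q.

(29, 42)

(51, 7) + (7, 27). λ = (27 - 7)/(7 - 51) ≡ 20/15 mod 59. 15⁻¹ ≡ 4 (mod 59) since 15·4 = 60 ≡ 1, so λ ≡ 21.
  x = λ² - 51 - 7 = 441 - 58 ≡ 29; y = λ·(51 - 29) - 7 ≡ 42. → (29, 42)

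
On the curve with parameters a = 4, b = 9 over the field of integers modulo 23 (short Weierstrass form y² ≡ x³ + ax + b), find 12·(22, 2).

(7, 9)

Write P = (22, 2).
Repeated addition: build up to 12P.
2P: tangent at (22, 2): λ = (3·22² + 4)/(2·2) ≡ 7/4. 4⁻¹ ≡ 6 (mod 23), so λ ≡ 7·6 ≡ 19.
  x = λ² - 22 - 22 = 361 - 44 ≡ 18; y = λ·(22 - 18) - 2 ≡ 5. → (18, 5)
3P: (18, 5) + (22, 2). λ = (2 - 5)/(22 - 18) ≡ 20/4 mod 23. 4⁻¹ ≡ 6 (mod 23) since 4·6 = 24 ≡ 1, so λ ≡ 5.
  x = λ² - 18 - 22 = 25 - 40 ≡ 8; y = λ·(18 - 8) - 5 ≡ 22. → (8, 22)
4P: (8, 22) + (22, 2). λ = (2 - 22)/(22 - 8) ≡ 3/14 mod 23. 14⁻¹ ≡ 5 (mod 23), so λ ≡ 15.
  x = λ² - 8 - 22 = 225 - 30 ≡ 11; y = λ·(8 - 11) - 22 ≡ 2. → (11, 2)
5P: (11, 2) + (22, 2). λ = (2 - 2)/(22 - 11) ≡ 0/11 mod 23. 11⁻¹ ≡ 21 (mod 23), so λ ≡ 0.
  x = λ² - 11 - 22 = 0 - 33 ≡ 13; y = λ·(11 - 13) - 2 ≡ 21. → (13, 21)
6P: (13, 21) + (22, 2). λ = (2 - 21)/(22 - 13) ≡ 4/9 mod 23. 9⁻¹ ≡ 18 (mod 23) since 9·18 = 162 ≡ 1, so λ ≡ 3.
  x = λ² - 13 - 22 = 9 - 35 ≡ 20; y = λ·(13 - 20) - 21 ≡ 4. → (20, 4)
7P: (20, 4) + (22, 2). λ = (2 - 4)/(22 - 20) ≡ 21/2 mod 23. 2⁻¹ ≡ 12 (mod 23) since 2·12 = 24 ≡ 1, so λ ≡ 22.
  x = λ² - 20 - 22 = 484 - 42 ≡ 5; y = λ·(20 - 5) - 4 ≡ 4. → (5, 4)
8P: (5, 4) + (22, 2). λ = (2 - 4)/(22 - 5) ≡ 21/17 mod 23. 17⁻¹ ≡ 19 (mod 23), so λ ≡ 8.
  x = λ² - 5 - 22 = 64 - 27 ≡ 14; y = λ·(5 - 14) - 4 ≡ 16. → (14, 16)
9P: (14, 16) + (22, 2). λ = (2 - 16)/(22 - 14) ≡ 9/8 mod 23. 8⁻¹ ≡ 3 (mod 23), so λ ≡ 4.
  x = λ² - 14 - 22 = 16 - 36 ≡ 3; y = λ·(14 - 3) - 16 ≡ 5. → (3, 5)
10P: (3, 5) + (22, 2). λ = (2 - 5)/(22 - 3) ≡ 20/19 mod 23. 19⁻¹ ≡ 17 (mod 23) since 19·17 = 323 ≡ 1, so λ ≡ 18.
  x = λ² - 3 - 22 = 324 - 25 ≡ 0; y = λ·(3 - 0) - 5 ≡ 3. → (0, 3)
11P: (0, 3) + (22, 2). λ = (2 - 3)/(22 - 0) ≡ 22/22 mod 23. 22⁻¹ ≡ 22 (mod 23), so λ ≡ 1.
  x = λ² - 0 - 22 = 1 - 22 ≡ 2; y = λ·(0 - 2) - 3 ≡ 18. → (2, 18)
12P: (2, 18) + (22, 2). λ = (2 - 18)/(22 - 2) ≡ 7/20 mod 23. 20⁻¹ ≡ 15 (mod 23), so λ ≡ 13.
  x = λ² - 2 - 22 = 169 - 24 ≡ 7; y = λ·(2 - 7) - 18 ≡ 9. → (7, 9)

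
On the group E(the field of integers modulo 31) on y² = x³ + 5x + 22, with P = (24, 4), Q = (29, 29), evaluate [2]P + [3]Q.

First 2P:
Repeated addition: build up to 2P.
2P: tangent at (24, 4): λ = (3·24² + 5)/(2·4) ≡ 28/8. 8⁻¹ ≡ 4 (mod 31) since 8·4 = 32 ≡ 1, so λ ≡ 28·4 ≡ 19.
  x = λ² - 24 - 24 = 361 - 48 ≡ 3; y = λ·(24 - 3) - 4 ≡ 23. → (3, 23)
2P = (3, 23).
Next 3Q:
Repeated addition: build up to 3Q.
2Q: tangent at (29, 29): λ = (3·29² + 5)/(2·29) ≡ 17/27. 27⁻¹ ≡ 23 (mod 31), so λ ≡ 17·23 ≡ 19.
  x = λ² - 29 - 29 = 361 - 58 ≡ 24; y = λ·(29 - 24) - 29 ≡ 4. → (24, 4)
3Q: (24, 4) + (29, 29). λ = (29 - 4)/(29 - 24) ≡ 25/5 mod 31. 5⁻¹ ≡ 25 (mod 31), so λ ≡ 5.
  x = λ² - 24 - 29 = 25 - 53 ≡ 3; y = λ·(24 - 3) - 4 ≡ 8. → (3, 8)
3Q = (3, 8).
Finally 2P + 3Q:
(3, 23) + (3, 8): same x and y₁ ≡ -y₂, so the sum is ∞.

O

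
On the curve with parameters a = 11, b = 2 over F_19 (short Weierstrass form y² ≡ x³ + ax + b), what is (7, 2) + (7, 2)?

tangent at (7, 2): λ = (3·7² + 11)/(2·2) ≡ 6/4. 4⁻¹ ≡ 5 (mod 19), so λ ≡ 6·5 ≡ 11.
  x = λ² - 7 - 7 = 121 - 14 ≡ 12; y = λ·(7 - 12) - 2 ≡ 0. → (12, 0)

(12, 0)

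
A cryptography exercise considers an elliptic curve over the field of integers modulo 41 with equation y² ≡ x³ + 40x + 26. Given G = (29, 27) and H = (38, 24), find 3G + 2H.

First 3G:
Repeated addition: build up to 3G.
2G: tangent at (29, 27): λ = (3·29² + 40)/(2·27) ≡ 21/13. 13⁻¹ ≡ 19 (mod 41) since 13·19 = 247 ≡ 1, so λ ≡ 21·19 ≡ 30.
  x = λ² - 29 - 29 = 900 - 58 ≡ 22; y = λ·(29 - 22) - 27 ≡ 19. → (22, 19)
3G: (22, 19) + (29, 27). λ = (27 - 19)/(29 - 22) ≡ 8/7 mod 41. 7⁻¹ ≡ 6 (mod 41) since 7·6 = 42 ≡ 1, so λ ≡ 7.
  x = λ² - 22 - 29 = 49 - 51 ≡ 39; y = λ·(22 - 39) - 19 ≡ 26. → (39, 26)
3G = (39, 26).
Next 2H:
Repeated addition: build up to 2H.
2H: tangent at (38, 24): λ = (3·38² + 40)/(2·24) ≡ 26/7. 7⁻¹ ≡ 6 (mod 41) since 7·6 = 42 ≡ 1, so λ ≡ 26·6 ≡ 33.
  x = λ² - 38 - 38 = 1089 - 76 ≡ 29; y = λ·(38 - 29) - 24 ≡ 27. → (29, 27)
2H = (29, 27).
Finally 3G + 2H:
(39, 26) + (29, 27). λ = (27 - 26)/(29 - 39) ≡ 1/31 mod 41. 31⁻¹ ≡ 4 (mod 41), so λ ≡ 4.
  x = λ² - 39 - 29 = 16 - 68 ≡ 30; y = λ·(39 - 30) - 26 ≡ 10. → (30, 10)

(30, 10)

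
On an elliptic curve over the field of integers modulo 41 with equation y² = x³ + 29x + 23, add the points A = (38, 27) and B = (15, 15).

(34, 25)

(38, 27) + (15, 15). λ = (15 - 27)/(15 - 38) ≡ 29/18 mod 41. 18⁻¹ ≡ 16 (mod 41), so λ ≡ 13.
  x = λ² - 38 - 15 = 169 - 53 ≡ 34; y = λ·(38 - 34) - 27 ≡ 25. → (34, 25)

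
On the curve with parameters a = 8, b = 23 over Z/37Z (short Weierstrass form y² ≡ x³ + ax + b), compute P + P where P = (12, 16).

tangent at (12, 16): λ = (3·12² + 8)/(2·16) ≡ 33/32. 32⁻¹ ≡ 22 (mod 37) since 32·22 = 704 ≡ 1, so λ ≡ 33·22 ≡ 23.
  x = λ² - 12 - 12 = 529 - 24 ≡ 24; y = λ·(12 - 24) - 16 ≡ 4. → (24, 4)

(24, 4)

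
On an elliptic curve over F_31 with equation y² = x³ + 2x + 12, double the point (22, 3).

tangent at (22, 3): λ = (3·22² + 2)/(2·3) ≡ 28/6. 6⁻¹ ≡ 26 (mod 31), so λ ≡ 28·26 ≡ 15.
  x = λ² - 22 - 22 = 225 - 44 ≡ 26; y = λ·(22 - 26) - 3 ≡ 30. → (26, 30)

(26, 30)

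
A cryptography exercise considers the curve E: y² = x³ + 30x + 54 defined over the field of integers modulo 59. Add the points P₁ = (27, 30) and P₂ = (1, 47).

(57, 35)

(27, 30) + (1, 47). λ = (47 - 30)/(1 - 27) ≡ 17/33 mod 59. 33⁻¹ ≡ 34 (mod 59) since 33·34 = 1122 ≡ 1, so λ ≡ 47.
  x = λ² - 27 - 1 = 2209 - 28 ≡ 57; y = λ·(27 - 57) - 30 ≡ 35. → (57, 35)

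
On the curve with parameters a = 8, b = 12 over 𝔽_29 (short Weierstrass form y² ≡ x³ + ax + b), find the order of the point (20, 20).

7

2P: tangent at (20, 20): λ = (3·20² + 8)/(2·20) ≡ 19/11. 11⁻¹ ≡ 8 (mod 29), so λ ≡ 19·8 ≡ 7.
  x = λ² - 20 - 20 = 49 - 40 ≡ 9; y = λ·(20 - 9) - 20 ≡ 28. → (9, 28)
3P: (9, 28) + (20, 20). λ = (20 - 28)/(20 - 9) ≡ 21/11 mod 29. 11⁻¹ ≡ 8 (mod 29), so λ ≡ 23.
  x = λ² - 9 - 20 = 529 - 29 ≡ 7; y = λ·(9 - 7) - 28 ≡ 18. → (7, 18)
4P: (7, 18) + (20, 20). λ = (20 - 18)/(20 - 7) ≡ 2/13 mod 29. 13⁻¹ ≡ 9 (mod 29) since 13·9 = 117 ≡ 1, so λ ≡ 18.
  x = λ² - 7 - 20 = 324 - 27 ≡ 7; y = λ·(7 - 7) - 18 ≡ 11. → (7, 11)
5P: (7, 11) + (20, 20). λ = (20 - 11)/(20 - 7) ≡ 9/13 mod 29. 13⁻¹ ≡ 9 (mod 29), so λ ≡ 23.
  x = λ² - 7 - 20 = 529 - 27 ≡ 9; y = λ·(7 - 9) - 11 ≡ 1. → (9, 1)
6P: (9, 1) + (20, 20). λ = (20 - 1)/(20 - 9) ≡ 19/11 mod 29. 11⁻¹ ≡ 8 (mod 29), so λ ≡ 7.
  x = λ² - 9 - 20 = 49 - 29 ≡ 20; y = λ·(9 - 20) - 1 ≡ 9. → (20, 9)
7P: (20, 9) + (20, 20): same x and y₁ ≡ -y₂, so the sum is O.
7P = O, so the order is 7.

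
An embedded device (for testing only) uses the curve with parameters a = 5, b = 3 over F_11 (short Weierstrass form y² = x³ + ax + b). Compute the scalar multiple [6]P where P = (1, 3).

Double-and-add on 6 = (110)₂. Start with P = (1, 3) for the leading 1-bit.
double: tangent at (1, 3): λ = (3·1² + 5)/(2·3) ≡ 8/6. 6⁻¹ ≡ 2 (mod 11), so λ ≡ 8·2 ≡ 5.
  x = λ² - 1 - 1 = 25 - 2 ≡ 1; y = λ·(1 - 1) - 3 ≡ 8. → (1, 8)
add P: (1, 8) + (1, 3): same x and y₁ ≡ -y₂, so the sum is 𝒪.
double: 𝒪 + 𝒪 = 𝒪 (identity).

O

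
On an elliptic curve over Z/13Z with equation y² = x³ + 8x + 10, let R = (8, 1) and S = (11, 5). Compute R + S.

(3, 10)

(8, 1) + (11, 5). λ = (5 - 1)/(11 - 8) ≡ 4/3 mod 13. 3⁻¹ ≡ 9 (mod 13), so λ ≡ 10.
  x = λ² - 8 - 11 = 100 - 19 ≡ 3; y = λ·(8 - 3) - 1 ≡ 10. → (3, 10)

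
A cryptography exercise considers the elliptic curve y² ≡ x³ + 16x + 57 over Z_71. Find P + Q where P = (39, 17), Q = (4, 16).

(39, 17) + (4, 16). λ = (16 - 17)/(4 - 39) ≡ 70/36 mod 71. 36⁻¹ ≡ 2 (mod 71), so λ ≡ 69.
  x = λ² - 39 - 4 = 4761 - 43 ≡ 32; y = λ·(39 - 32) - 17 ≡ 40. → (32, 40)

(32, 40)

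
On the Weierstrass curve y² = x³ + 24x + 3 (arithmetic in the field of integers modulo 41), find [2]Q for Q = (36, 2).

(5, 17)

tangent at (36, 2): λ = (3·36² + 24)/(2·2) ≡ 17/4. 4⁻¹ ≡ 31 (mod 41), so λ ≡ 17·31 ≡ 35.
  x = λ² - 36 - 36 = 1225 - 72 ≡ 5; y = λ·(36 - 5) - 2 ≡ 17. → (5, 17)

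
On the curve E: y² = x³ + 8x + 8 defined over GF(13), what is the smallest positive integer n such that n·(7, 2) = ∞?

2P: tangent at (7, 2): λ = (3·7² + 8)/(2·2) ≡ 12/4. 4⁻¹ ≡ 10 (mod 13) since 4·10 = 40 ≡ 1, so λ ≡ 12·10 ≡ 3.
  x = λ² - 7 - 7 = 9 - 14 ≡ 8; y = λ·(7 - 8) - 2 ≡ 8. → (8, 8)
3P: (8, 8) + (7, 2). λ = (2 - 8)/(7 - 8) ≡ 7/12 mod 13. 12⁻¹ ≡ 12 (mod 13) since 12·12 = 144 ≡ 1, so λ ≡ 6.
  x = λ² - 8 - 7 = 36 - 15 ≡ 8; y = λ·(8 - 8) - 8 ≡ 5. → (8, 5)
4P: (8, 5) + (7, 2). λ = (2 - 5)/(7 - 8) ≡ 10/12 mod 13. 12⁻¹ ≡ 12 (mod 13) since 12·12 = 144 ≡ 1, so λ ≡ 3.
  x = λ² - 8 - 7 = 9 - 15 ≡ 7; y = λ·(8 - 7) - 5 ≡ 11. → (7, 11)
5P: (7, 11) + (7, 2): same x and y₁ ≡ -y₂, so the sum is ∞.
5P = ∞, so the order is 5.

5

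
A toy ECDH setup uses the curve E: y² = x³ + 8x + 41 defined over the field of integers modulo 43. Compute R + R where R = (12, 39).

tangent at (12, 39): λ = (3·12² + 8)/(2·39) ≡ 10/35. 35⁻¹ ≡ 16 (mod 43) since 35·16 = 560 ≡ 1, so λ ≡ 10·16 ≡ 31.
  x = λ² - 12 - 12 = 961 - 24 ≡ 34; y = λ·(12 - 34) - 39 ≡ 10. → (34, 10)

(34, 10)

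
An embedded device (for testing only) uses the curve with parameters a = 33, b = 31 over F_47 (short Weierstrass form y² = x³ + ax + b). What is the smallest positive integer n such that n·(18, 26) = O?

2P: tangent at (18, 26): λ = (3·18² + 33)/(2·26) ≡ 18/5. 5⁻¹ ≡ 19 (mod 47) since 5·19 = 95 ≡ 1, so λ ≡ 18·19 ≡ 13.
  x = λ² - 18 - 18 = 169 - 36 ≡ 39; y = λ·(18 - 39) - 26 ≡ 30. → (39, 30)
3P: (39, 30) + (18, 26). λ = (26 - 30)/(18 - 39) ≡ 43/26 mod 47. 26⁻¹ ≡ 38 (mod 47) since 26·38 = 988 ≡ 1, so λ ≡ 36.
  x = λ² - 39 - 18 = 1296 - 57 ≡ 17; y = λ·(39 - 17) - 30 ≡ 10. → (17, 10)
4P: (17, 10) + (18, 26). λ = (26 - 10)/(18 - 17) ≡ 16/1 mod 47. 1⁻¹ ≡ 1 (mod 47) since 1·1 = 1 ≡ 1, so λ ≡ 16.
  x = λ² - 17 - 18 = 256 - 35 ≡ 33; y = λ·(17 - 33) - 10 ≡ 16. → (33, 16)
5P: (33, 16) + (18, 26). λ = (26 - 16)/(18 - 33) ≡ 10/32 mod 47. 32⁻¹ ≡ 25 (mod 47), so λ ≡ 15.
  x = λ² - 33 - 18 = 225 - 51 ≡ 33; y = λ·(33 - 33) - 16 ≡ 31. → (33, 31)
6P: (33, 31) + (18, 26). λ = (26 - 31)/(18 - 33) ≡ 42/32 mod 47. 32⁻¹ ≡ 25 (mod 47), so λ ≡ 16.
  x = λ² - 33 - 18 = 256 - 51 ≡ 17; y = λ·(33 - 17) - 31 ≡ 37. → (17, 37)
7P: (17, 37) + (18, 26). λ = (26 - 37)/(18 - 17) ≡ 36/1 mod 47. 1⁻¹ ≡ 1 (mod 47) since 1·1 = 1 ≡ 1, so λ ≡ 36.
  x = λ² - 17 - 18 = 1296 - 35 ≡ 39; y = λ·(17 - 39) - 37 ≡ 17. → (39, 17)
8P: (39, 17) + (18, 26). λ = (26 - 17)/(18 - 39) ≡ 9/26 mod 47. 26⁻¹ ≡ 38 (mod 47), so λ ≡ 13.
  x = λ² - 39 - 18 = 169 - 57 ≡ 18; y = λ·(39 - 18) - 17 ≡ 21. → (18, 21)
9P: (18, 21) + (18, 26): same x and y₁ ≡ -y₂, so the sum is O.
9P = O, so the order is 9.

9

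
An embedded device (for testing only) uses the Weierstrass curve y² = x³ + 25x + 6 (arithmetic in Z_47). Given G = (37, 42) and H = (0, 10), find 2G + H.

(41, 43)

First 2G:
Repeated addition: build up to 2G.
2G: tangent at (37, 42): λ = (3·37² + 25)/(2·42) ≡ 43/37. 37⁻¹ ≡ 14 (mod 47), so λ ≡ 43·14 ≡ 38.
  x = λ² - 37 - 37 = 1444 - 74 ≡ 7; y = λ·(37 - 7) - 42 ≡ 17. → (7, 17)
2G = (7, 17).
Finally 2G + H:
(7, 17) + (0, 10). λ = (10 - 17)/(0 - 7) ≡ 40/40 mod 47. 40⁻¹ ≡ 20 (mod 47) since 40·20 = 800 ≡ 1, so λ ≡ 1.
  x = λ² - 7 - 0 = 1 - 7 ≡ 41; y = λ·(7 - 41) - 17 ≡ 43. → (41, 43)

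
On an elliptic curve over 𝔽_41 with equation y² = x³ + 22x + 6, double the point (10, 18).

(29, 33)

tangent at (10, 18): λ = (3·10² + 22)/(2·18) ≡ 35/36. 36⁻¹ ≡ 8 (mod 41), so λ ≡ 35·8 ≡ 34.
  x = λ² - 10 - 10 = 1156 - 20 ≡ 29; y = λ·(10 - 29) - 18 ≡ 33. → (29, 33)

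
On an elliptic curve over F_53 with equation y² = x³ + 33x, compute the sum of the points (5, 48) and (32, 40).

(5, 48) + (32, 40). λ = (40 - 48)/(32 - 5) ≡ 45/27 mod 53. 27⁻¹ ≡ 2 (mod 53), so λ ≡ 37.
  x = λ² - 5 - 32 = 1369 - 37 ≡ 7; y = λ·(5 - 7) - 48 ≡ 37. → (7, 37)

(7, 37)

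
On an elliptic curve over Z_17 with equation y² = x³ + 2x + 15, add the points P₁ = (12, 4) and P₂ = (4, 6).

(0, 10)

(12, 4) + (4, 6). λ = (6 - 4)/(4 - 12) ≡ 2/9 mod 17. 9⁻¹ ≡ 2 (mod 17) since 9·2 = 18 ≡ 1, so λ ≡ 4.
  x = λ² - 12 - 4 = 16 - 16 ≡ 0; y = λ·(12 - 0) - 4 ≡ 10. → (0, 10)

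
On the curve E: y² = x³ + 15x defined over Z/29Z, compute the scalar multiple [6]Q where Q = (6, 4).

Double-and-add on 6 = (110)₂. Start with Q = (6, 4) for the leading 1-bit.
double: tangent at (6, 4): λ = (3·6² + 15)/(2·4) ≡ 7/8. 8⁻¹ ≡ 11 (mod 29) since 8·11 = 88 ≡ 1, so λ ≡ 7·11 ≡ 19.
  x = λ² - 6 - 6 = 361 - 12 ≡ 1; y = λ·(6 - 1) - 4 ≡ 4. → (1, 4)
add Q: (1, 4) + (6, 4). λ = (4 - 4)/(6 - 1) ≡ 0/5 mod 29. 5⁻¹ ≡ 6 (mod 29), so λ ≡ 0.
  x = λ² - 1 - 6 = 0 - 7 ≡ 22; y = λ·(1 - 22) - 4 ≡ 25. → (22, 25)
double: tangent at (22, 25): λ = (3·22² + 15)/(2·25) ≡ 17/21. 21⁻¹ ≡ 18 (mod 29) since 21·18 = 378 ≡ 1, so λ ≡ 17·18 ≡ 16.
  x = λ² - 22 - 22 = 256 - 44 ≡ 9; y = λ·(22 - 9) - 25 ≡ 9. → (9, 9)

(9, 9)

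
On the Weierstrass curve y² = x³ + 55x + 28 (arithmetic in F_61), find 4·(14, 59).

Write G = (14, 59).
Repeated addition: build up to 4G.
2G: tangent at (14, 59): λ = (3·14² + 55)/(2·59) ≡ 33/57. 57⁻¹ ≡ 15 (mod 61) since 57·15 = 855 ≡ 1, so λ ≡ 33·15 ≡ 7.
  x = λ² - 14 - 14 = 49 - 28 ≡ 21; y = λ·(14 - 21) - 59 ≡ 14. → (21, 14)
3G: (21, 14) + (14, 59). λ = (59 - 14)/(14 - 21) ≡ 45/54 mod 61. 54⁻¹ ≡ 26 (mod 61) since 54·26 = 1404 ≡ 1, so λ ≡ 11.
  x = λ² - 21 - 14 = 121 - 35 ≡ 25; y = λ·(21 - 25) - 14 ≡ 3. → (25, 3)
4G: (25, 3) + (14, 59). λ = (59 - 3)/(14 - 25) ≡ 56/50 mod 61. 50⁻¹ ≡ 11 (mod 61) since 50·11 = 550 ≡ 1, so λ ≡ 6.
  x = λ² - 25 - 14 = 36 - 39 ≡ 58; y = λ·(25 - 58) - 3 ≡ 43. → (58, 43)

(58, 43)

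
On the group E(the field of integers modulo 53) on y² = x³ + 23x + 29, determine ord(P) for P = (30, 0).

2

2P: (30, 0) + (30, 0): same x and y₁ ≡ -y₂, so the sum is the point at infinity.
2P = the point at infinity, so the order is 2.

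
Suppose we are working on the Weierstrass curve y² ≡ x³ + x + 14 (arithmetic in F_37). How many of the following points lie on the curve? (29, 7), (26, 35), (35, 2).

3

(29, 7): 7² ≡ 12, rhs ≡ 12 → on.
(26, 35): 35² ≡ 4, rhs ≡ 4 → on.
(35, 2): 2² ≡ 4, rhs ≡ 4 → on.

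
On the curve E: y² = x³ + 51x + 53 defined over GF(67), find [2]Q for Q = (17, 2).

tangent at (17, 2): λ = (3·17² + 51)/(2·2) ≡ 47/4. 4⁻¹ ≡ 17 (mod 67), so λ ≡ 47·17 ≡ 62.
  x = λ² - 17 - 17 = 3844 - 34 ≡ 58; y = λ·(17 - 58) - 2 ≡ 2. → (58, 2)

(58, 2)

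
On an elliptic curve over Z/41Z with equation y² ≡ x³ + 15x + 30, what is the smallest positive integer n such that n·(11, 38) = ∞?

2P: tangent at (11, 38): λ = (3·11² + 15)/(2·38) ≡ 9/35. 35⁻¹ ≡ 34 (mod 41), so λ ≡ 9·34 ≡ 19.
  x = λ² - 11 - 11 = 361 - 22 ≡ 11; y = λ·(11 - 11) - 38 ≡ 3. → (11, 3)
3P: (11, 3) + (11, 38): same x and y₁ ≡ -y₂, so the sum is ∞.
3P = ∞, so the order is 3.

3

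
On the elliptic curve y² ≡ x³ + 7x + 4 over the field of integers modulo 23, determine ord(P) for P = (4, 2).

5

2P: tangent at (4, 2): λ = (3·4² + 7)/(2·2) ≡ 9/4. 4⁻¹ ≡ 6 (mod 23), so λ ≡ 9·6 ≡ 8.
  x = λ² - 4 - 4 = 64 - 8 ≡ 10; y = λ·(4 - 10) - 2 ≡ 19. → (10, 19)
3P: (10, 19) + (4, 2). λ = (2 - 19)/(4 - 10) ≡ 6/17 mod 23. 17⁻¹ ≡ 19 (mod 23), so λ ≡ 22.
  x = λ² - 10 - 4 = 484 - 14 ≡ 10; y = λ·(10 - 10) - 19 ≡ 4. → (10, 4)
4P: (10, 4) + (4, 2). λ = (2 - 4)/(4 - 10) ≡ 21/17 mod 23. 17⁻¹ ≡ 19 (mod 23), so λ ≡ 8.
  x = λ² - 10 - 4 = 64 - 14 ≡ 4; y = λ·(10 - 4) - 4 ≡ 21. → (4, 21)
5P: (4, 21) + (4, 2): same x and y₁ ≡ -y₂, so the sum is O.
5P = O, so the order is 5.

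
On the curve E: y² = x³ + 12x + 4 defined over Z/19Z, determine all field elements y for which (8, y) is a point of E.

2, 17

x³ + 12x + 4 = 612 ≡ 4 (mod 19).
Square roots of 4 mod 19: 2 and 17 (since 2² = 4 ≡ 4).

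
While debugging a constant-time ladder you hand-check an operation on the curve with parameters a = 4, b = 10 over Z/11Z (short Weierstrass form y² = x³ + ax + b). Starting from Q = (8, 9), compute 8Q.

(9, 4)

Double-and-add on 8 = (1000)₂. Start with Q = (8, 9) for the leading 1-bit.
double: tangent at (8, 9): λ = (3·8² + 4)/(2·9) ≡ 9/7. 7⁻¹ ≡ 8 (mod 11), so λ ≡ 9·8 ≡ 6.
  x = λ² - 8 - 8 = 36 - 16 ≡ 9; y = λ·(8 - 9) - 9 ≡ 7. → (9, 7)
double: tangent at (9, 7): λ = (3·9² + 4)/(2·7) ≡ 5/3. 3⁻¹ ≡ 4 (mod 11) since 3·4 = 12 ≡ 1, so λ ≡ 5·4 ≡ 9.
  x = λ² - 9 - 9 = 81 - 18 ≡ 8; y = λ·(9 - 8) - 7 ≡ 2. → (8, 2)
double: tangent at (8, 2): λ = (3·8² + 4)/(2·2) ≡ 9/4. 4⁻¹ ≡ 3 (mod 11), so λ ≡ 9·3 ≡ 5.
  x = λ² - 8 - 8 = 25 - 16 ≡ 9; y = λ·(8 - 9) - 2 ≡ 4. → (9, 4)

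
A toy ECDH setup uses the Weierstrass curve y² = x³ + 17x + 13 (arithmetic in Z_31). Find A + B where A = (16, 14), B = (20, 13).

(28, 20)

(16, 14) + (20, 13). λ = (13 - 14)/(20 - 16) ≡ 30/4 mod 31. 4⁻¹ ≡ 8 (mod 31) since 4·8 = 32 ≡ 1, so λ ≡ 23.
  x = λ² - 16 - 20 = 529 - 36 ≡ 28; y = λ·(16 - 28) - 14 ≡ 20. → (28, 20)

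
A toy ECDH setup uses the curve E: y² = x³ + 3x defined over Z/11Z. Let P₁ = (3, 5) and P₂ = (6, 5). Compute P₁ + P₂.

(3, 5) + (6, 5). λ = (5 - 5)/(6 - 3) ≡ 0/3 mod 11. 3⁻¹ ≡ 4 (mod 11), so λ ≡ 0.
  x = λ² - 3 - 6 = 0 - 9 ≡ 2; y = λ·(3 - 2) - 5 ≡ 6. → (2, 6)

(2, 6)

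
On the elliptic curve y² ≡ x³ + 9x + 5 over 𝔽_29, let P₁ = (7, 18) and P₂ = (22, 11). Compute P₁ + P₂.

(7, 18) + (22, 11). λ = (11 - 18)/(22 - 7) ≡ 22/15 mod 29. 15⁻¹ ≡ 2 (mod 29), so λ ≡ 15.
  x = λ² - 7 - 22 = 225 - 29 ≡ 22; y = λ·(7 - 22) - 18 ≡ 18. → (22, 18)

(22, 18)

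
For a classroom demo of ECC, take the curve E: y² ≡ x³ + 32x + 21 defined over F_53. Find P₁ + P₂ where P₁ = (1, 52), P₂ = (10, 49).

(1, 52) + (10, 49). λ = (49 - 52)/(10 - 1) ≡ 50/9 mod 53. 9⁻¹ ≡ 6 (mod 53), so λ ≡ 35.
  x = λ² - 1 - 10 = 1225 - 11 ≡ 48; y = λ·(1 - 48) - 52 ≡ 52. → (48, 52)

(48, 52)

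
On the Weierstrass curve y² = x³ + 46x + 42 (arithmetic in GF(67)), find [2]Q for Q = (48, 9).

tangent at (48, 9): λ = (3·48² + 46)/(2·9) ≡ 57/18. 18⁻¹ ≡ 41 (mod 67) since 18·41 = 738 ≡ 1, so λ ≡ 57·41 ≡ 59.
  x = λ² - 48 - 48 = 3481 - 96 ≡ 35; y = λ·(48 - 35) - 9 ≡ 21. → (35, 21)

(35, 21)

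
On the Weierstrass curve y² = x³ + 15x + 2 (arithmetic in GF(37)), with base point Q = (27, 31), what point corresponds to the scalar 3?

Repeated addition: build up to 3Q.
2Q: tangent at (27, 31): λ = (3·27² + 15)/(2·31) ≡ 19/25. 25⁻¹ ≡ 3 (mod 37), so λ ≡ 19·3 ≡ 20.
  x = λ² - 27 - 27 = 400 - 54 ≡ 13; y = λ·(27 - 13) - 31 ≡ 27. → (13, 27)
3Q: (13, 27) + (27, 31). λ = (31 - 27)/(27 - 13) ≡ 4/14 mod 37. 14⁻¹ ≡ 8 (mod 37), so λ ≡ 32.
  x = λ² - 13 - 27 = 1024 - 40 ≡ 22; y = λ·(13 - 22) - 27 ≡ 18. → (22, 18)

(22, 18)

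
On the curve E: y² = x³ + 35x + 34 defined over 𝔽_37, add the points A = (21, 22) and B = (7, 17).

(18, 24)

(21, 22) + (7, 17). λ = (17 - 22)/(7 - 21) ≡ 32/23 mod 37. 23⁻¹ ≡ 29 (mod 37), so λ ≡ 3.
  x = λ² - 21 - 7 = 9 - 28 ≡ 18; y = λ·(21 - 18) - 22 ≡ 24. → (18, 24)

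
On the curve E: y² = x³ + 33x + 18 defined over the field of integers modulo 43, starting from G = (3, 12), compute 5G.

Repeated addition: build up to 5G.
2G: tangent at (3, 12): λ = (3·3² + 33)/(2·12) ≡ 17/24. 24⁻¹ ≡ 9 (mod 43) since 24·9 = 216 ≡ 1, so λ ≡ 17·9 ≡ 24.
  x = λ² - 3 - 3 = 576 - 6 ≡ 11; y = λ·(3 - 11) - 12 ≡ 11. → (11, 11)
3G: (11, 11) + (3, 12). λ = (12 - 11)/(3 - 11) ≡ 1/35 mod 43. 35⁻¹ ≡ 16 (mod 43), so λ ≡ 16.
  x = λ² - 11 - 3 = 256 - 14 ≡ 27; y = λ·(11 - 27) - 11 ≡ 34. → (27, 34)
4G: (27, 34) + (3, 12). λ = (12 - 34)/(3 - 27) ≡ 21/19 mod 43. 19⁻¹ ≡ 34 (mod 43), so λ ≡ 26.
  x = λ² - 27 - 3 = 676 - 30 ≡ 1; y = λ·(27 - 1) - 34 ≡ 40. → (1, 40)
5G: (1, 40) + (3, 12). λ = (12 - 40)/(3 - 1) ≡ 15/2 mod 43. 2⁻¹ ≡ 22 (mod 43), so λ ≡ 29.
  x = λ² - 1 - 3 = 841 - 4 ≡ 20; y = λ·(1 - 20) - 40 ≡ 11. → (20, 11)

(20, 11)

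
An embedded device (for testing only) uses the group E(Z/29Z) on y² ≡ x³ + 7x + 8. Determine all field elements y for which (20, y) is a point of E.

12, 17

x³ + 7x + 8 = 8148 ≡ 28 (mod 29).
Square roots of 28 mod 29: 12 and 17 (since 12² = 144 ≡ 28).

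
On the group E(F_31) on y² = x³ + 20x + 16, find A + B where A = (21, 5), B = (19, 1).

(21, 5) + (19, 1). λ = (1 - 5)/(19 - 21) ≡ 27/29 mod 31. 29⁻¹ ≡ 15 (mod 31), so λ ≡ 2.
  x = λ² - 21 - 19 = 4 - 40 ≡ 26; y = λ·(21 - 26) - 5 ≡ 16. → (26, 16)

(26, 16)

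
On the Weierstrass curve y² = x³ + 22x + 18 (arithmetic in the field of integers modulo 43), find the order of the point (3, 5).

11

2P: tangent at (3, 5): λ = (3·3² + 22)/(2·5) ≡ 6/10. 10⁻¹ ≡ 13 (mod 43), so λ ≡ 6·13 ≡ 35.
  x = λ² - 3 - 3 = 1225 - 6 ≡ 15; y = λ·(3 - 15) - 5 ≡ 5. → (15, 5)
3P: (15, 5) + (3, 5). λ = (5 - 5)/(3 - 15) ≡ 0/31 mod 43. 31⁻¹ ≡ 25 (mod 43) since 31·25 = 775 ≡ 1, so λ ≡ 0.
  x = λ² - 15 - 3 = 0 - 18 ≡ 25; y = λ·(15 - 25) - 5 ≡ 38. → (25, 38)
4P: (25, 38) + (3, 5). λ = (5 - 38)/(3 - 25) ≡ 10/21 mod 43. 21⁻¹ ≡ 41 (mod 43) since 21·41 = 861 ≡ 1, so λ ≡ 23.
  x = λ² - 25 - 3 = 529 - 28 ≡ 28; y = λ·(25 - 28) - 38 ≡ 22. → (28, 22)
5P: (28, 22) + (3, 5). λ = (5 - 22)/(3 - 28) ≡ 26/18 mod 43. 18⁻¹ ≡ 12 (mod 43), so λ ≡ 11.
  x = λ² - 28 - 3 = 121 - 31 ≡ 4; y = λ·(28 - 4) - 22 ≡ 27. → (4, 27)
6P: (4, 27) + (3, 5). λ = (5 - 27)/(3 - 4) ≡ 21/42 mod 43. 42⁻¹ ≡ 42 (mod 43), so λ ≡ 22.
  x = λ² - 4 - 3 = 484 - 7 ≡ 4; y = λ·(4 - 4) - 27 ≡ 16. → (4, 16)
7P: (4, 16) + (3, 5). λ = (5 - 16)/(3 - 4) ≡ 32/42 mod 43. 42⁻¹ ≡ 42 (mod 43), so λ ≡ 11.
  x = λ² - 4 - 3 = 121 - 7 ≡ 28; y = λ·(4 - 28) - 16 ≡ 21. → (28, 21)
8P: (28, 21) + (3, 5). λ = (5 - 21)/(3 - 28) ≡ 27/18 mod 43. 18⁻¹ ≡ 12 (mod 43) since 18·12 = 216 ≡ 1, so λ ≡ 23.
  x = λ² - 28 - 3 = 529 - 31 ≡ 25; y = λ·(28 - 25) - 21 ≡ 5. → (25, 5)
9P: (25, 5) + (3, 5). λ = (5 - 5)/(3 - 25) ≡ 0/21 mod 43. 21⁻¹ ≡ 41 (mod 43), so λ ≡ 0.
  x = λ² - 25 - 3 = 0 - 28 ≡ 15; y = λ·(25 - 15) - 5 ≡ 38. → (15, 38)
10P: (15, 38) + (3, 5). λ = (5 - 38)/(3 - 15) ≡ 10/31 mod 43. 31⁻¹ ≡ 25 (mod 43) since 31·25 = 775 ≡ 1, so λ ≡ 35.
  x = λ² - 15 - 3 = 1225 - 18 ≡ 3; y = λ·(15 - 3) - 38 ≡ 38. → (3, 38)
11P: (3, 38) + (3, 5): same x and y₁ ≡ -y₂, so the sum is the point at infinity.
11P = the point at infinity, so the order is 11.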